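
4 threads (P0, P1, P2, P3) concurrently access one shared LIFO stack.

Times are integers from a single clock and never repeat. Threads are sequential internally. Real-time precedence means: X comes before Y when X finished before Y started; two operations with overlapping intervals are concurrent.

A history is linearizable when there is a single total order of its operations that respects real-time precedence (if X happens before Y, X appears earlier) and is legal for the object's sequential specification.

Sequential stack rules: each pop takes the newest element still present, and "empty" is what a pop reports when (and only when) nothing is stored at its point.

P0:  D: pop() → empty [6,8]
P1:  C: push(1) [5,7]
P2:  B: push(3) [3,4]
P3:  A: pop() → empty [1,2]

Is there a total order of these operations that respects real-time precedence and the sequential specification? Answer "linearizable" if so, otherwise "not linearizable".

events 1..7 are fine; event 8 — the response of D at time 8 — makes the prefix non-linearizable
the 4 completed operations admit 2 real-time orders; each fails the LIFO stack replay
e.g. A, B, C, D: illegal at step 4, since D pop() → empty cannot apply there
e.g. A, B, D, C: illegal at step 3, since D pop() → empty cannot apply there

not linearizable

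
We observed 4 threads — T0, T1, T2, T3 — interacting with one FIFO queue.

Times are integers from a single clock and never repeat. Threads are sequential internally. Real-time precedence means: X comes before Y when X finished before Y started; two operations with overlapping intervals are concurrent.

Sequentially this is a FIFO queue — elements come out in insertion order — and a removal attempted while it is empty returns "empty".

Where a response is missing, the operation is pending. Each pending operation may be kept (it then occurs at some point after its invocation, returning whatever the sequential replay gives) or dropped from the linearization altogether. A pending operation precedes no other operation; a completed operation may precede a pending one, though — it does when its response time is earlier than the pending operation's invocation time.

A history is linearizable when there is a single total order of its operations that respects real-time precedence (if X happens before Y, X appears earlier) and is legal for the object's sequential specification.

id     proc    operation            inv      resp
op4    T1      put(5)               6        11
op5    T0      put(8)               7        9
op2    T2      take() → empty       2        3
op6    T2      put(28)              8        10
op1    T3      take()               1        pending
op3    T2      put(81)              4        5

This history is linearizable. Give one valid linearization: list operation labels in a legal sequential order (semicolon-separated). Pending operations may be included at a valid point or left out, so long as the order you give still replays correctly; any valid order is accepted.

1. op1 take() (pending, included), leaving queue <>
2. op2 take() → empty, leaving queue <>
3. op3 put(81), leaving queue <81>
4. op4 put(5), leaving queue <81,5>
5. op5 put(8), leaving queue <81,5,8>
6. op6 put(28), leaving queue <81,5,8,28>

op1; op2; op3; op4; op5; op6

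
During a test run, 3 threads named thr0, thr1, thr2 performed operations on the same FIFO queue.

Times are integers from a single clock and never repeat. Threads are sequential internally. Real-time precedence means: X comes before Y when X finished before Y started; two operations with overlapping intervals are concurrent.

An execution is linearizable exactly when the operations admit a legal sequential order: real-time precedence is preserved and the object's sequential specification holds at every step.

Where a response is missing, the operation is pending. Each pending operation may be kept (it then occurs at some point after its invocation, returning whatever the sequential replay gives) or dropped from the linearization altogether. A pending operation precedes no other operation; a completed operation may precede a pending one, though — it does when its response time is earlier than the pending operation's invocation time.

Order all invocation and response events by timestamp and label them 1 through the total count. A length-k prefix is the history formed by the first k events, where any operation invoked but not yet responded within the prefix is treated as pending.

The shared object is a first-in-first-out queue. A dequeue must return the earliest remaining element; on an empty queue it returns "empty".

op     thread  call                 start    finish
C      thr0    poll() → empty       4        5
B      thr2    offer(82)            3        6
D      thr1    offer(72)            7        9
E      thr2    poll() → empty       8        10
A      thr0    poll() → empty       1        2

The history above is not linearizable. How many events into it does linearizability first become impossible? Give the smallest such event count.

events 1..9 are linearizable, e.g. via A, C, B, D:
step 1: A poll() → empty — queue <>
step 2: C poll() → empty — queue <>
step 3: B offer(82) — queue <82>
step 4: D offer(72) — queue <82,72>
with event 10 included (E responding at time 10), all real-time-consistent orders fail
for example A, B, C, D, E fails at step 3: C poll() → empty is not legal there
for example A, B, C, E, D fails at step 3: C poll() → empty is not legal there

10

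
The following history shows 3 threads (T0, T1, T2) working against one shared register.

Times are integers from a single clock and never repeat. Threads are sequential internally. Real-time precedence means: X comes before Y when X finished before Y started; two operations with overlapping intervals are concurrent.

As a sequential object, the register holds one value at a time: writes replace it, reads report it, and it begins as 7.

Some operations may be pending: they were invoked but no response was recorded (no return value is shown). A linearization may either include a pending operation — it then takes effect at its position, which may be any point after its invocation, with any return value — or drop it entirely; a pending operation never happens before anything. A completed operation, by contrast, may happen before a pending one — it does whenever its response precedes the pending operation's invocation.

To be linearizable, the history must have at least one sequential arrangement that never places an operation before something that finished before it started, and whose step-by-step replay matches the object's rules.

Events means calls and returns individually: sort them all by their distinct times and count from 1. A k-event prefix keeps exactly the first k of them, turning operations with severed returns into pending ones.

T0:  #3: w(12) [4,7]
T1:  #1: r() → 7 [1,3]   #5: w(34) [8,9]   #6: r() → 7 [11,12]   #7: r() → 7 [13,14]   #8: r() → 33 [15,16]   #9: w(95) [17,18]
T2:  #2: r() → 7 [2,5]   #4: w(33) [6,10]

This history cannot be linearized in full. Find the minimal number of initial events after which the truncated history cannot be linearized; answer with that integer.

a valid linearization of events 1..11 exists, for instance #1, #2, #3, #4, #5:
after step 1 (#1 r() → 7): value 7
after step 2 (#2 r() → 7): value 7
after step 3 (#3 w(12)): value 12
after step 4 (#4 w(33)): value 33
after step 5 (#5 w(34)): value 34
at event 12 (#6's time-12 response) nothing linearizes any more
take #1, #2, #3, #4, #5, #6: step 6 already fails, because #6 r() → 7 cannot occur there
take #1, #2, #3, #5, #4, #6: step 6 already fails, because #6 r() → 7 cannot occur there

12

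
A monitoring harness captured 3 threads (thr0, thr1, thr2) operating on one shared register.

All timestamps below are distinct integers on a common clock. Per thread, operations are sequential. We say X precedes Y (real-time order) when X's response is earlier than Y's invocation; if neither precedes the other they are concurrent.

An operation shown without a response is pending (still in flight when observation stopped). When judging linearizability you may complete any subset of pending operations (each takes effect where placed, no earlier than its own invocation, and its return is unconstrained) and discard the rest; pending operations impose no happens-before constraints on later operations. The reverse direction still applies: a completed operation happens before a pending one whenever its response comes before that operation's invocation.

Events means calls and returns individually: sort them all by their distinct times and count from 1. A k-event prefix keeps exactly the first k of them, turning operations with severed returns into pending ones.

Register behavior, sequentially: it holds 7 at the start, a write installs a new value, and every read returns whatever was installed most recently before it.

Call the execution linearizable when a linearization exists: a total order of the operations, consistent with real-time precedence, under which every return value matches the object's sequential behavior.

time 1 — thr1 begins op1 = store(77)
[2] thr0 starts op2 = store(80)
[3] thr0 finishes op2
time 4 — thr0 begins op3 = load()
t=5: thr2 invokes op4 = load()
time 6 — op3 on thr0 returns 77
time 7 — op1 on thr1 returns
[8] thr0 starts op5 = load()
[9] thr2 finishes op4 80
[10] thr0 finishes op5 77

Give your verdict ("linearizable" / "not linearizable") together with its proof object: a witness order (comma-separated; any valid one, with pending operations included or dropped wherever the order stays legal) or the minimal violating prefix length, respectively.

linearizable — witness: op2, op4, op1, op3, op5

step 1: op2 store(80) — value 80
step 2: op4 load() → 80 — value 80
step 3: op1 store(77) — value 77
step 4: op3 load() → 77 — value 77
step 5: op5 load() → 77 — value 77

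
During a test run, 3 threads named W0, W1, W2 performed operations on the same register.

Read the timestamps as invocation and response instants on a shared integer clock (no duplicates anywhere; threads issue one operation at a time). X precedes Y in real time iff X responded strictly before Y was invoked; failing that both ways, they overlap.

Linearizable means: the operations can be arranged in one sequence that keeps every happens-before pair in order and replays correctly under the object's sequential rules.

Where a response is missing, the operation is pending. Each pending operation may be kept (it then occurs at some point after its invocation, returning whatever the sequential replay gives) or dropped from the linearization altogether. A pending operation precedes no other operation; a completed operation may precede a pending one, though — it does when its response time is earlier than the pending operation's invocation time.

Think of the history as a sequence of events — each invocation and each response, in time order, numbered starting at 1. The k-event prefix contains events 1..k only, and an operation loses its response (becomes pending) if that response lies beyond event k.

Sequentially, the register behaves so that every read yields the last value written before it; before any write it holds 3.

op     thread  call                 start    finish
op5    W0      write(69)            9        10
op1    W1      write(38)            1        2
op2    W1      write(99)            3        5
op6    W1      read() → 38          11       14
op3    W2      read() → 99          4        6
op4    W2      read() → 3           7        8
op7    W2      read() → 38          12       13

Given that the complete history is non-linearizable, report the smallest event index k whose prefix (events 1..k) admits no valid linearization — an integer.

events 1..7 are linearizable, e.g. via op1, op2, op3:
1. op1 write(38), leaving value 38
2. op2 write(99), leaving value 99
3. op3 read() → 99, leaving value 99
adding event 8 (op4 responds at 8) leaves no legal real-time order
sample order op1, op2, op3, op4 stalls at step 4 — op4 read() → 3 has no legal effect
sample order op1, op3, op2, op4 stalls at step 2 — op3 read() → 99 has no legal effect

8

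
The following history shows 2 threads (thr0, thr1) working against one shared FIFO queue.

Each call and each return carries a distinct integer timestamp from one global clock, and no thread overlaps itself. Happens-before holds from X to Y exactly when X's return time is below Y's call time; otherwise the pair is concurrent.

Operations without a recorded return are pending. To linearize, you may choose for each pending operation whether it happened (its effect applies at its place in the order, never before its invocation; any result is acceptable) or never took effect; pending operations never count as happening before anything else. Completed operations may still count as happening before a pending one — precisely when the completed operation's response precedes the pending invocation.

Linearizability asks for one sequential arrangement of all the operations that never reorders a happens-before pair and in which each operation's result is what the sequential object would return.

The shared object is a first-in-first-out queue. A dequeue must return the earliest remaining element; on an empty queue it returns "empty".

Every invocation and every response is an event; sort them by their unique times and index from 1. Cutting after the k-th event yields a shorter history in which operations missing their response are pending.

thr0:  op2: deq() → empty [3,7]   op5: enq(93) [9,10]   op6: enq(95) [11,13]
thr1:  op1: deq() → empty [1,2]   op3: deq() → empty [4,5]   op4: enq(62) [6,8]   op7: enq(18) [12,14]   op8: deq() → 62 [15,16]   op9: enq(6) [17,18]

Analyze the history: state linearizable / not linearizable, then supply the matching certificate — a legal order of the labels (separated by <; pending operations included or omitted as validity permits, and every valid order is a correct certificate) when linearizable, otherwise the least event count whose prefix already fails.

1. op1 deq() → empty, leaving queue <>
2. op2 deq() → empty, leaving queue <>
3. op3 deq() → empty, leaving queue <>
4. op4 enq(62), leaving queue <62>
5. op5 enq(93), leaving queue <62,93>
6. op6 enq(95), leaving queue <62,93,95>
7. op7 enq(18), leaving queue <62,93,95,18>
8. op8 deq() → 62, leaving queue <93,95,18>
9. op9 enq(6), leaving queue <93,95,18,6>

linearizable — witness: op1 < op2 < op3 < op4 < op5 < op6 < op7 < op8 < op9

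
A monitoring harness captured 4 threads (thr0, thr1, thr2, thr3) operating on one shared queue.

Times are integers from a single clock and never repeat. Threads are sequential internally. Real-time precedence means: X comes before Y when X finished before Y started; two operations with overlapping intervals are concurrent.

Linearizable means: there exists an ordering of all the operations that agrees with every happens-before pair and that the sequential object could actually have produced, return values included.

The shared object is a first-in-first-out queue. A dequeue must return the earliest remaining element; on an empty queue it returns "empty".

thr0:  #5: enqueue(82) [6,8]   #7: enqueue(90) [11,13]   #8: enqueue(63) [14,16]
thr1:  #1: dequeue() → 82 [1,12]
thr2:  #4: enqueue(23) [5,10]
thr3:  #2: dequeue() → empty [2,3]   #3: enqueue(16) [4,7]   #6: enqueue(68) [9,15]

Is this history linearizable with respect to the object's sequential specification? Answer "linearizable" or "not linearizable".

linearizable

a witness: #2, #5, #1, #3, #4, #6, #7, #8
1. #2 dequeue() → empty, leaving queue <>
2. #5 enqueue(82), leaving queue <82>
3. #1 dequeue() → 82, leaving queue <>
4. #3 enqueue(16), leaving queue <16>
5. #4 enqueue(23), leaving queue <16,23>
6. #6 enqueue(68), leaving queue <16,23,68>
7. #7 enqueue(90), leaving queue <16,23,68,90>
8. #8 enqueue(63), leaving queue <16,23,68,90,63>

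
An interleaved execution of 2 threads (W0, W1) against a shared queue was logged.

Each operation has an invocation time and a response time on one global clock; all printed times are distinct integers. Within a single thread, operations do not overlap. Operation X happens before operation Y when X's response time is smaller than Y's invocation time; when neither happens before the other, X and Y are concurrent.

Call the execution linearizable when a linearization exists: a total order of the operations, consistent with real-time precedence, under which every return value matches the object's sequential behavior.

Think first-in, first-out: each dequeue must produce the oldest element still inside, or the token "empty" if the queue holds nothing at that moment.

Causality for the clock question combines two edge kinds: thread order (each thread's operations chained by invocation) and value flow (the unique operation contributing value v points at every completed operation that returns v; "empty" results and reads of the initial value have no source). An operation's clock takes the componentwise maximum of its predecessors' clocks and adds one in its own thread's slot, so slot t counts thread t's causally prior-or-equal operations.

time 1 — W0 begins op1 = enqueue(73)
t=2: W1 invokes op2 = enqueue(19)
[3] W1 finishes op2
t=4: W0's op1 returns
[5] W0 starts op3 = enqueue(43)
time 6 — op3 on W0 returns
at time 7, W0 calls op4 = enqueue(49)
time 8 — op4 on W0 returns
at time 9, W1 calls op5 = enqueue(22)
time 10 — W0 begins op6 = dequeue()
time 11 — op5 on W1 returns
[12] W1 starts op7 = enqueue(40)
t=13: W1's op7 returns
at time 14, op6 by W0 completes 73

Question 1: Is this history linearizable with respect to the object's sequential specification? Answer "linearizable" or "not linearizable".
linearizable

a witness: op1, op2, op3, op4, op5, op6, op7
after step 1 (op1 enqueue(73)): queue <73>
after step 2 (op2 enqueue(19)): queue <73,19>
after step 3 (op3 enqueue(43)): queue <73,19,43>
after step 4 (op4 enqueue(49)): queue <73,19,43,49>
after step 5 (op5 enqueue(22)): queue <73,19,43,49,22>
after step 6 (op6 dequeue() → 73): queue <19,43,49,22>
after step 7 (op7 enqueue(40)): queue <19,43,49,22,40>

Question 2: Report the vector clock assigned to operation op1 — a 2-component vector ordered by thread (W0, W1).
(1, 0)

VC(op2, invoked at 2): no causal predecessors; +1 on W1 → (0, 1)
VC(op1, invoked at 1): no causal predecessors; +1 on W0 → (1, 0)
from VC(op2)=(0, 1), op5 (invoked 9) maxes components and bumps W1 → (0, 2)
from VC(op1)=(1, 0), op3 (invoked 5) maxes components and bumps W0 → (2, 0)
from VC(op5)=(0, 2), op7 (invoked 12) maxes components and bumps W1 → (0, 3)
from VC(op3)=(2, 0), op4 (invoked 7) maxes components and bumps W0 → (3, 0)
from VC(op1)=(1, 0), VC(op4)=(3, 0), op6 (invoked 10) maxes components and bumps W0 → (4, 0)
target: VC(op1) = (1, 0)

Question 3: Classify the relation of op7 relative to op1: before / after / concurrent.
after

op7 spans [12,13], op1 spans [1,4]
resp(op1)=4 < inv(op7)=12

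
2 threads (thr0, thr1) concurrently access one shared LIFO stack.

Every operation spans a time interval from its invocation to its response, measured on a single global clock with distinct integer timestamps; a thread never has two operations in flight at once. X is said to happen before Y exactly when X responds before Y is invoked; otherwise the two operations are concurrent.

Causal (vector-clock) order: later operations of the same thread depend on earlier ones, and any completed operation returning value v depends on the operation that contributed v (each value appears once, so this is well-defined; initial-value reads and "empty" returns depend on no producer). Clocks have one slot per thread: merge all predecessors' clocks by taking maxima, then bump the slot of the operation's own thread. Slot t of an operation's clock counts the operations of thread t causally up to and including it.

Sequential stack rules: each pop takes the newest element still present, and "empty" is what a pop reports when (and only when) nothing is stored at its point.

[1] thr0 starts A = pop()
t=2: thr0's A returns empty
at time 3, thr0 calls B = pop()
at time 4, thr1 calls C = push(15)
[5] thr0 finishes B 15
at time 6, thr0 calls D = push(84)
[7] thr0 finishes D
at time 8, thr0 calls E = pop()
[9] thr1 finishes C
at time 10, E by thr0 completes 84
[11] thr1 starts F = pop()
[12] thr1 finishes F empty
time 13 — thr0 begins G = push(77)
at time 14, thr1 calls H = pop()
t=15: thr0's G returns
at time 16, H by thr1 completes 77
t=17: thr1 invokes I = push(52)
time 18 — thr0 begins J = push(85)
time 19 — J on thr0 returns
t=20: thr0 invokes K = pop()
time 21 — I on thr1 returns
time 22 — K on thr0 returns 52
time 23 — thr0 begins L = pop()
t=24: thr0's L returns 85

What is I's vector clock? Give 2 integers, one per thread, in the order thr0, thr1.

no predecessors for C (invoked 4): thr1 increments from zero → (0, 1)
no predecessors for A (invoked 1): thr0 increments from zero → (1, 0)
F, invoked 11, takes VC(C)=(0, 1) under max, adds 1 for thr1 → (0, 2)
B, invoked 3, takes VC(A)=(1, 0), VC(C)=(0, 1) under max, adds 1 for thr0 → (2, 1)
D, invoked 6, takes VC(B)=(2, 1) under max, adds 1 for thr0 → (3, 1)
E, invoked 8, takes VC(D)=(3, 1) under max, adds 1 for thr0 → (4, 1)
G, invoked 13, takes VC(E)=(4, 1) under max, adds 1 for thr0 → (5, 1)
J, invoked 18, takes VC(G)=(5, 1) under max, adds 1 for thr0 → (6, 1)
H, invoked 14, takes VC(F)=(0, 2), VC(G)=(5, 1) under max, adds 1 for thr1 → (5, 3)
I, invoked 17, takes VC(H)=(5, 3) under max, adds 1 for thr1 → (5, 4)
K, invoked 20, takes VC(I)=(5, 4), VC(J)=(6, 1) under max, adds 1 for thr0 → (7, 4)
L, invoked 23, takes VC(J)=(6, 1), VC(K)=(7, 4) under max, adds 1 for thr0 → (8, 4)
target: VC(I) = (5, 4)

(5, 4)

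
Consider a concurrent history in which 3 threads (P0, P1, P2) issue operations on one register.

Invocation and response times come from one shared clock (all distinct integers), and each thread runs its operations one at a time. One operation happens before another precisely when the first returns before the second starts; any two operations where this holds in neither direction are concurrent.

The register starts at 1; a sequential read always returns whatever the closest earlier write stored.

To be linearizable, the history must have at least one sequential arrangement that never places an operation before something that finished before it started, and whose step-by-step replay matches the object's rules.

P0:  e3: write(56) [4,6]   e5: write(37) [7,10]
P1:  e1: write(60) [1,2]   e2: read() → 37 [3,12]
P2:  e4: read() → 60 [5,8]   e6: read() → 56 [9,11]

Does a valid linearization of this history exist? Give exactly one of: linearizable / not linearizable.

linearizable

one valid linearization: e1, e4, e3, e6, e5, e2
step 1: e1 write(60) — value 60
step 2: e4 read() → 60 — value 60
step 3: e3 write(56) — value 56
step 4: e6 read() → 56 — value 56
step 5: e5 write(37) — value 37
step 6: e2 read() → 37 — value 37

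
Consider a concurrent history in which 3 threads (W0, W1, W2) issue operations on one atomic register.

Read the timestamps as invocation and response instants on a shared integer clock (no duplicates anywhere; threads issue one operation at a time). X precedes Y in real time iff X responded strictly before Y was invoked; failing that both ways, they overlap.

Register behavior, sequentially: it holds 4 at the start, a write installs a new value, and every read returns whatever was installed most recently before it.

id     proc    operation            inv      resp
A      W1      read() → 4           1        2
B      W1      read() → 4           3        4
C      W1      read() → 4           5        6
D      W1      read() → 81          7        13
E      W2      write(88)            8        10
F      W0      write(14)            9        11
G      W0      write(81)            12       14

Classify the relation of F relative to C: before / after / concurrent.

F spans [9,11], C spans [5,6]
resp(C)=6 < inv(F)=9

after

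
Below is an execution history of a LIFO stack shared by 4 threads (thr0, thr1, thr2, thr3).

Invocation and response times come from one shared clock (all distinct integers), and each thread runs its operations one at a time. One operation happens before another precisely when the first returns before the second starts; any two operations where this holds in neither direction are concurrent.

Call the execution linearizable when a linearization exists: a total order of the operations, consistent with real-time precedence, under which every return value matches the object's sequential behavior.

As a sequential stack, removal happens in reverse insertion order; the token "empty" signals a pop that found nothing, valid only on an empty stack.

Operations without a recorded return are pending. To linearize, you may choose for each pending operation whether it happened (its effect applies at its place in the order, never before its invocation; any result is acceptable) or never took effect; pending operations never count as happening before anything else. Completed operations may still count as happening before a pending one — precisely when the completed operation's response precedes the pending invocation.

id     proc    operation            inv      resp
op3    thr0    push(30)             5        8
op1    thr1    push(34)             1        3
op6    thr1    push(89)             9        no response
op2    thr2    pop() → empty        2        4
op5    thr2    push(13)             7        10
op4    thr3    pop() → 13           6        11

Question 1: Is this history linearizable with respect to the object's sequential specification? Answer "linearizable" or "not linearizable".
linearizable

a witness: op2, op1, op3, op5, op4
after step 1 (op2 pop() → empty): stack <>
after step 2 (op1 push(34)): stack <34>
after step 3 (op3 push(30)): stack <34,30>
after step 4 (op5 push(13)): stack <34,30,13>
after step 5 (op4 pop() → 13): stack <34,30>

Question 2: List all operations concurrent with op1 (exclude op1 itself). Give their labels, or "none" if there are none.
Answer: op2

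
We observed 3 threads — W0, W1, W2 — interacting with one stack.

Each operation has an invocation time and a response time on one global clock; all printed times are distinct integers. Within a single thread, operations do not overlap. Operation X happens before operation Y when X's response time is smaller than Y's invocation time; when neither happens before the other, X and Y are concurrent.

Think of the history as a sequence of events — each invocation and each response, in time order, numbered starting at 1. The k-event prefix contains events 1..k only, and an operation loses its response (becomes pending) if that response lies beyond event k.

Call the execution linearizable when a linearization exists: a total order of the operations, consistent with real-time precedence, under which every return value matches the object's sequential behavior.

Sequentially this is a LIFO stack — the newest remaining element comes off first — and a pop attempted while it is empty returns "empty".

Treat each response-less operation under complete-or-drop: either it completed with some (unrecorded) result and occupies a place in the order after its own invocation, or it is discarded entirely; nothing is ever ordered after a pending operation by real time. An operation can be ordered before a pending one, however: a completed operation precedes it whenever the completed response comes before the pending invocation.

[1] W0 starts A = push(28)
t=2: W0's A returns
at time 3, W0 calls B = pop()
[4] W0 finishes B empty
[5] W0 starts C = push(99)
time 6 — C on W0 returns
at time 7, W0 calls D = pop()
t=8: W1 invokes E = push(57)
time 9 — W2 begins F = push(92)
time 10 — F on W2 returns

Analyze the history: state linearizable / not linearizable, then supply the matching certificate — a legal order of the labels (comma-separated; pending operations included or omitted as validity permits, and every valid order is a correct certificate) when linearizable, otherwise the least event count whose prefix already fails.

not linearizable — minimal violating prefix: 4 events

events 1..3 are fine; event 4 — the response of B at time 4 — makes the prefix non-linearizable
one real-time candidate order over the 2 completed operations — the stack replay rejects it
one such order, A, B, breaks at step 2 where B pop() → empty is illegal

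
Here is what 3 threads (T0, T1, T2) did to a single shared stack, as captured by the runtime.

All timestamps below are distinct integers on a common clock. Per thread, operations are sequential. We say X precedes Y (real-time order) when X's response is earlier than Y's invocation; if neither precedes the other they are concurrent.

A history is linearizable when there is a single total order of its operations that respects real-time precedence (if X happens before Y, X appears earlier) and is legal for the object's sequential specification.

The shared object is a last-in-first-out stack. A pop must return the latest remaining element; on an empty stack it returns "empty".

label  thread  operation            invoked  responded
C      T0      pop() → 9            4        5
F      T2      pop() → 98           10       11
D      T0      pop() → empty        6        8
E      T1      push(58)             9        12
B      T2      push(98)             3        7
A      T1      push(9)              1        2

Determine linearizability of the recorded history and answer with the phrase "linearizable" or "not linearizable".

one valid linearization: A, C, D, B, F, E
step 1: A push(9) — stack <9>
step 2: C pop() → 9 — stack <>
step 3: D pop() → empty — stack <>
step 4: B push(98) — stack <98>
step 5: F pop() → 98 — stack <>
step 6: E push(58) — stack <58>

linearizable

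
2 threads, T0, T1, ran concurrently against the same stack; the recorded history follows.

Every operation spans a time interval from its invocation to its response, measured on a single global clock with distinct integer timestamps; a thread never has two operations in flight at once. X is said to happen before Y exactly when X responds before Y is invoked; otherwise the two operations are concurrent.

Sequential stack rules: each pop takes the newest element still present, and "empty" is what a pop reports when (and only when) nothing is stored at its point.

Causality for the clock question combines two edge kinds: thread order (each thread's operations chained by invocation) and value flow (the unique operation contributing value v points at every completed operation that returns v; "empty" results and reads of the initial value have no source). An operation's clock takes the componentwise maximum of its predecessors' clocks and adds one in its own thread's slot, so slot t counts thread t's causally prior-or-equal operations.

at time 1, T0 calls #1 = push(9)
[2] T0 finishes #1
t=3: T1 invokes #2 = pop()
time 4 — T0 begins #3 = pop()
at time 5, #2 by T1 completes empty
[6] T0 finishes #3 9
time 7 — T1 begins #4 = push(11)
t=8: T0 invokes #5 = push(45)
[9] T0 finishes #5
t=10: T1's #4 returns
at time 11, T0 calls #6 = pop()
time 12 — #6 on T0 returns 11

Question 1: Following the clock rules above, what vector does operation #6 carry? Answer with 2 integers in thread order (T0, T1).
(4, 2)

#2 (invocation 3): nothing precedes it; T1's component alone gives (0, 1)
#1 (invocation 1): nothing precedes it; T0's component alone gives (1, 0)
merge at #4 (invoked 7): VC(#2)=(0, 1), own-thread bump on T1 → (0, 2)
merge at #3 (invoked 4): VC(#1)=(1, 0), own-thread bump on T0 → (2, 0)
merge at #5 (invoked 8): VC(#3)=(2, 0), own-thread bump on T0 → (3, 0)
merge at #6 (invoked 11): VC(#4)=(0, 2), VC(#5)=(3, 0), own-thread bump on T0 → (4, 2)
target: VC(#6) = (4, 2)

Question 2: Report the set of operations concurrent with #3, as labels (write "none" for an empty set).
#2

concurrent with #3 ([4,6]): every op whose interval crosses 4..6
#1 [1,2]: before
#2 [3,5]: concurrent
#4 [7,10]: after
#5 [8,9]: after
#6 [11,12]: after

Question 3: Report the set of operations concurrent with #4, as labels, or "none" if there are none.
#5

#4 spans [7,10]; an op avoiding the whole window 7..10 is ordered, any other is concurrent
#1 [1,2]: before
#2 [3,5]: before
#3 [4,6]: before
#5 [8,9]: concurrent
#6 [11,12]: after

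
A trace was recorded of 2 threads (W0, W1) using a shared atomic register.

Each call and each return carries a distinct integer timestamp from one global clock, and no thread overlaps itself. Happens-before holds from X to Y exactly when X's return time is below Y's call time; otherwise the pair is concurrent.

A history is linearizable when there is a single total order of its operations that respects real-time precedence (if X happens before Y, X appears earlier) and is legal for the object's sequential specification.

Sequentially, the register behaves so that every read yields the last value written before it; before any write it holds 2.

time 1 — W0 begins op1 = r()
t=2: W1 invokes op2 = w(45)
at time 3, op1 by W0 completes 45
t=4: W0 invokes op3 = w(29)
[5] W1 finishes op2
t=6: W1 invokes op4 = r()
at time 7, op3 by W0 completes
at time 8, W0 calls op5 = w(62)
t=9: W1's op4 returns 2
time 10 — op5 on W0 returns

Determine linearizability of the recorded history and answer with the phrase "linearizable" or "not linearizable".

events 1..8 are fine; event 9 — the response of op4 at time 9 — makes the prefix non-linearizable
every one of the 5 real-time-consistent orders over 4 completed atomic register ops fails the sequential spec
no completion choice of the 1 pending operation (op5) rescues it — every subset was tried
for example op1, op2, op3, op4 (pending dropped) fails at step 1: op1 r() → 45 is not legal there
for example op1, op2, op4, op3 (pending dropped) fails at step 1: op1 r() → 45 is not legal there

not linearizable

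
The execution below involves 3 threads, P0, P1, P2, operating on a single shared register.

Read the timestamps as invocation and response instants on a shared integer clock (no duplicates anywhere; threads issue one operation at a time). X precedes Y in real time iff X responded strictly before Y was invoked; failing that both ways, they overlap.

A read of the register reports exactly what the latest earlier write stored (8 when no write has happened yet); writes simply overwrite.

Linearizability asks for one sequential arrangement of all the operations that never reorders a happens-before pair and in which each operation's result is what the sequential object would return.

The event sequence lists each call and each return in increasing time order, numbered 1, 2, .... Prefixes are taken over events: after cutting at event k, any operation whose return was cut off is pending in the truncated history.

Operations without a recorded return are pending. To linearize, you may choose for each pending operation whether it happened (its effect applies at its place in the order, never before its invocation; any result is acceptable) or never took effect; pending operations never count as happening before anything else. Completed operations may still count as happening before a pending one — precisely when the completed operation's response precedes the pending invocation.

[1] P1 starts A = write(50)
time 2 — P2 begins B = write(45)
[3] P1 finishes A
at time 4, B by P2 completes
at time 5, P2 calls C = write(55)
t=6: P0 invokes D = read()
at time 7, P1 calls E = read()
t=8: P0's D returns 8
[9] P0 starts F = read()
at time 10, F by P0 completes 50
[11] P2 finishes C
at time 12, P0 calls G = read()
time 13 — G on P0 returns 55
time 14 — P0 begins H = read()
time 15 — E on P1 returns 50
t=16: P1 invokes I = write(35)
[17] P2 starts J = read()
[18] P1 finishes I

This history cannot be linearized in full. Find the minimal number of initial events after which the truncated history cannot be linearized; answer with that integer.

a valid linearization of events 1..7 exists, for instance A, B:
after step 1 (A write(50)): value 50
after step 2 (B write(45)): value 45
once event 8 joins (D's response, time 8), exhaustive search finds no witness
no escape via the 2 pending operations (C, E): every completion choice fails
take A, B, D (pending dropped): step 3 already fails, because D read() → 8 cannot occur there
take B, A, D (pending dropped): step 3 already fails, because D read() → 8 cannot occur there

8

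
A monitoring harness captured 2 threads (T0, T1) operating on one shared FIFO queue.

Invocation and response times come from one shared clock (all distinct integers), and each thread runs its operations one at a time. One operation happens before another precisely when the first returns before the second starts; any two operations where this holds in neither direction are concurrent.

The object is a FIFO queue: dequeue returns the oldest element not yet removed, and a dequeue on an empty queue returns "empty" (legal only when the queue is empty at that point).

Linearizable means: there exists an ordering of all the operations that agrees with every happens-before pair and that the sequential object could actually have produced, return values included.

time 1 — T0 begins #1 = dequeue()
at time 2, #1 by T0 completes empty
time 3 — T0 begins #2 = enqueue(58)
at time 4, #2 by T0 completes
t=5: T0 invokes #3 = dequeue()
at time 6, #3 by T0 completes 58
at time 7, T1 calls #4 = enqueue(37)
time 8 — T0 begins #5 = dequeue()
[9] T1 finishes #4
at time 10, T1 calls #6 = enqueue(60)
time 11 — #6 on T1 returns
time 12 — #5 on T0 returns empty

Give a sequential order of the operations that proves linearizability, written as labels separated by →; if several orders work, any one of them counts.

#1 → #2 → #3 → #5 → #4 → #6

1. #1 dequeue() → empty, leaving queue <>
2. #2 enqueue(58), leaving queue <58>
3. #3 dequeue() → 58, leaving queue <>
4. #5 dequeue() → empty, leaving queue <>
5. #4 enqueue(37), leaving queue <37>
6. #6 enqueue(60), leaving queue <37,60>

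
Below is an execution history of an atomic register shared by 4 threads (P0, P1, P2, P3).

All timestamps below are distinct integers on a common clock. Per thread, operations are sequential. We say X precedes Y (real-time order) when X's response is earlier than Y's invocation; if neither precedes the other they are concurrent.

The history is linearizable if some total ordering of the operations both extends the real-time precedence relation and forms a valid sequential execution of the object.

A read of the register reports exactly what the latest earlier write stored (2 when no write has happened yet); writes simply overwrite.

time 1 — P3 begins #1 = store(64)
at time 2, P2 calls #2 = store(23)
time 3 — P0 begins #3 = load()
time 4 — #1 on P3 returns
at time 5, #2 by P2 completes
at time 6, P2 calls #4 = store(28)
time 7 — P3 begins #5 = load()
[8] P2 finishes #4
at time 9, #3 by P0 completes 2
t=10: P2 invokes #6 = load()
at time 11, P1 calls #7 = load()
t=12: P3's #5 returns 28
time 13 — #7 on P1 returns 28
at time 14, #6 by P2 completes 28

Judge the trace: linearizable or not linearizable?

witness order: #3, #1, #2, #4, #5, #6, #7
step 1: #3 load() → 2 — value 2
step 2: #1 store(64) — value 64
step 3: #2 store(23) — value 23
step 4: #4 store(28) — value 28
step 5: #5 load() → 28 — value 28
step 6: #6 load() → 28 — value 28
step 7: #7 load() → 28 — value 28

linearizable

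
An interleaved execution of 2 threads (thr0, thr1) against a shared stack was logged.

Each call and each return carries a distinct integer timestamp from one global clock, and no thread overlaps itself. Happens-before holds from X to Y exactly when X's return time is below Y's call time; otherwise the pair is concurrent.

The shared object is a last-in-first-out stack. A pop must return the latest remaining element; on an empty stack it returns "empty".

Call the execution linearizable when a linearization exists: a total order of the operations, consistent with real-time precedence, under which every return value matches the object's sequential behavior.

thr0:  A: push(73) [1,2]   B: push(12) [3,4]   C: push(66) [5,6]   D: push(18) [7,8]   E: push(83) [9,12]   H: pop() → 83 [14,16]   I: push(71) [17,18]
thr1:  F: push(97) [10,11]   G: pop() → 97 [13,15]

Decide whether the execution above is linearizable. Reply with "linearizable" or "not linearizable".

linearizable

witness order: A, B, C, D, E, F, G, H, I
1. A push(73), leaving stack <73>
2. B push(12), leaving stack <73,12>
3. C push(66), leaving stack <73,12,66>
4. D push(18), leaving stack <73,12,66,18>
5. E push(83), leaving stack <73,12,66,18,83>
6. F push(97), leaving stack <73,12,66,18,83,97>
7. G pop() → 97, leaving stack <73,12,66,18,83>
8. H pop() → 83, leaving stack <73,12,66,18>
9. I push(71), leaving stack <73,12,66,18,71>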